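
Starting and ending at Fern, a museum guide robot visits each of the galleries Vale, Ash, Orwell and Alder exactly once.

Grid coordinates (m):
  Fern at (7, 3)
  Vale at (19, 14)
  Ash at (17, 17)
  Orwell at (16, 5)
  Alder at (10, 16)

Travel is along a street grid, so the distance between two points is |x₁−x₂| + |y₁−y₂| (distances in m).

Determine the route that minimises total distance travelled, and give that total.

With 4 stops there are 4!/2 = 12 distinct round trips (a route and its reverse cost the same).
Fern - Vale - Ash - Orwell - Alder - Fern: 23+5+13+17+16 = 74
Fern - Vale - Ash - Alder - Orwell - Fern: 23+5+8+17+11 = 64
Fern - Vale - Orwell - Ash - Alder - Fern: 23+12+13+8+16 = 72
Fern - Vale - Orwell - Alder - Ash - Fern: 23+12+17+8+24 = 84
Fern - Vale - Alder - Ash - Orwell - Fern: 23+11+8+13+11 = 66
Fern - Vale - Alder - Orwell - Ash - Fern: 23+11+17+13+24 = 88
Fern - Ash - Vale - Orwell - Alder - Fern: 24+5+12+17+16 = 74
Fern - Ash - Vale - Alder - Orwell - Fern: 24+5+11+17+11 = 68
Fern - Ash - Orwell - Vale - Alder - Fern: 24+13+12+11+16 = 76
Fern - Ash - Alder - Vale - Orwell - Fern: 24+8+11+12+11 = 66
Fern - Orwell - Vale - Ash - Alder - Fern: 11+12+5+8+16 = 52
Fern - Orwell - Ash - Vale - Alder - Fern: 11+13+5+11+16 = 56
The minimum is 52.
One optimal route: Fern → Orwell → Vale → Ash → Alder → Fern (or its reverse).

52 m — the shortest possible round trip.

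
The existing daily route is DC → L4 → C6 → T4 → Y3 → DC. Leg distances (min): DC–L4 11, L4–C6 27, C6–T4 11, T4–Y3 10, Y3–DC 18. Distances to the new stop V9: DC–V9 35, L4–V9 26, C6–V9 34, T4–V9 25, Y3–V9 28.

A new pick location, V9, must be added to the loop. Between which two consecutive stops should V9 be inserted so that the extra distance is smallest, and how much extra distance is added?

Insertion cost between consecutive stops i–j is d(i,V9) + d(V9,j) − d(i,j):
  between DC and L4: 35 + 26 − 11 = 50
  between L4 and C6: 26 + 34 − 27 = 33
  between C6 and T4: 34 + 25 − 11 = 48
  between T4 and Y3: 25 + 28 − 10 = 43
  between Y3 and DC: 28 + 35 − 18 = 45
Cheapest insertion is between L4 and C6, adding 33.
New total = 77 + 33 = 110.

Minimum extra distance: 33 min, inserting V9 between L4 and C6.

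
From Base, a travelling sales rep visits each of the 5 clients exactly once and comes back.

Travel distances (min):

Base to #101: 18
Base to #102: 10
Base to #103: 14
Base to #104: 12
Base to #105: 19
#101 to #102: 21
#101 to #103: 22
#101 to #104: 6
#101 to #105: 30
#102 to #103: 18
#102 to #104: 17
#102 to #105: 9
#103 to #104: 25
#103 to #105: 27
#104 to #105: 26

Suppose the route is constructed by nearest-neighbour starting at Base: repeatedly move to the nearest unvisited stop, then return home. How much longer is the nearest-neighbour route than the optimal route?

Excess over optimum: 1 min.

From Base: #102=10, #104=12, #103=14, #101=18, #105=19 → choose #102 (10).
From #102: #105=9, #104=17, #103=18, #101=21 → choose #105 (9).
From #105: #104=26, #103=27, #101=30 → choose #104 (26).
From #104: #101=6, #103=25 → choose #101 (6).
From #101: #103=22 → choose #103 (22).
NN route Base → #102 → #105 → #104 → #101 → #103 → Base costs 87.
Optimal: Base → #102 → #105 → #103 → #101 → #104 → Base costs 86 (by enumerating all 60 distinct tours).
Excess = 87 − 86 = 1.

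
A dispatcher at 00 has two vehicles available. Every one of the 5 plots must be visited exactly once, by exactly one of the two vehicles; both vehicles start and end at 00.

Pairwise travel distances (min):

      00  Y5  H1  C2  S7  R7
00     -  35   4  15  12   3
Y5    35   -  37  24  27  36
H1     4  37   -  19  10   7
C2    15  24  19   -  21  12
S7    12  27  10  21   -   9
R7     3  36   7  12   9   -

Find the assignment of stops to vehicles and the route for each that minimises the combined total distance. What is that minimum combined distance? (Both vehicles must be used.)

Minimum combined distance: 86 min.

Check every non-empty split of the stops between the two vehicles; for each half take its own optimal tour:
  {Y5} + {H1, C2, S7, R7}: 70 + 50 = 120
  {H1} + {Y5, C2, S7, R7}: 8 + 78 = 86
  {Y5, H1} + {C2, S7, R7}: 76 + 48 = 124
  {C2} + {Y5, H1, S7, R7}: 30 + 80 = 110
  {Y5, C2} + {H1, S7, R7}: 74 + 26 = 100
  {H1, C2} + {Y5, S7, R7}: 38 + 74 = 112
  … (15 splits in total)
Best: vehicle 1 00 → H1 → 00 = 8; vehicle 2 00 → C2 → Y5 → S7 → R7 → 00 = 78; combined 86.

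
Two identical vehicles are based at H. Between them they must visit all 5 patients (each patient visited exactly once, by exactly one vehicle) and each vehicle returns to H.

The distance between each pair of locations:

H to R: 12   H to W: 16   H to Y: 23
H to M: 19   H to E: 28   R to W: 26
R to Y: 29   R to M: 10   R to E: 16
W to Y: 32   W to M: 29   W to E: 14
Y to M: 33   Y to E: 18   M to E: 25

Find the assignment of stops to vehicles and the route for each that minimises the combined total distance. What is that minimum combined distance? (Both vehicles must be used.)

Minimum combined distance: 112.

Try each way of splitting the stops between the two vehicles (each non-empty) and, for each split, find the best tour for each vehicle:
  {R} + {W, Y, M, E}: 24 + 100 = 124
  {W} + {R, Y, M, E}: 32 + 86 = 118
  {R, W} + {Y, M, E}: 54 + 85 = 139
  {Y} + {R, W, M, E}: 46 + 75 = 121
  {R, Y} + {W, M, E}: 64 + 74 = 138
  {W, Y} + {R, M, E}: 71 + 72 = 143
  … (15 splits in total)
  {R, M} + {W, Y, E}: 41 + 71 = 112  ← best
Best: vehicle 1 H → R → M → H = 41; vehicle 2 H → W → E → Y → H = 71; combined 112.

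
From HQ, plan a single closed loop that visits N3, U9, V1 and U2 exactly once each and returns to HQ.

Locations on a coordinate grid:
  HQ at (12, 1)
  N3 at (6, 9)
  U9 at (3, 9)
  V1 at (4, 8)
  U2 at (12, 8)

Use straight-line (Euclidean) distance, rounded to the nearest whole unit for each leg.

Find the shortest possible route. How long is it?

Shortest round trip = 28.

There are 12 distinct closed tours to check (reversals are equivalent).
HQ - N3 - U9 - V1 - U2 - HQ: 10+3+1+8+7 = 29
HQ - N3 - U9 - U2 - V1 - HQ: 10+3+9+8+11 = 41
HQ - N3 - V1 - U9 - U2 - HQ: 10+2+1+9+7 = 29
HQ - N3 - V1 - U2 - U9 - HQ: 10+2+8+9+12 = 41
HQ - N3 - U2 - U9 - V1 - HQ: 10+6+9+1+11 = 37
HQ - N3 - U2 - V1 - U9 - HQ: 10+6+8+1+12 = 37
HQ - U9 - N3 - V1 - U2 - HQ: 12+3+2+8+7 = 32
HQ - U9 - N3 - U2 - V1 - HQ: 12+3+6+8+11 = 40
HQ - U9 - V1 - N3 - U2 - HQ: 12+1+2+6+7 = 28
HQ - U9 - U2 - N3 - V1 - HQ: 12+9+6+2+11 = 40
HQ - V1 - N3 - U9 - U2 - HQ: 11+2+3+9+7 = 32
HQ - V1 - U9 - N3 - U2 - HQ: 11+1+3+6+7 = 28
The minimum is 28.
One optimal route: HQ → U9 → V1 → N3 → U2 → HQ (or its reverse).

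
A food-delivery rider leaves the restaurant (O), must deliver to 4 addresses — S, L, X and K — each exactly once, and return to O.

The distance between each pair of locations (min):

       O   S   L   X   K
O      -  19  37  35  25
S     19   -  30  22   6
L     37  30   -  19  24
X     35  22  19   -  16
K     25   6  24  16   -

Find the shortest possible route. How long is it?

With 4 stops there are 4!/2 = 12 distinct round trips (a route and its reverse cost the same).
O - S - L - X - K - O: 19+30+19+16+25 = 109
O - S - L - K - X - O: 19+30+24+16+35 = 124
O - S - X - L - K - O: 19+22+19+24+25 = 109
O - S - X - K - L - O: 19+22+16+24+37 = 118
O - S - K - L - X - O: 19+6+24+19+35 = 103
O - S - K - X - L - O: 19+6+16+19+37 = 97
O - L - S - X - K - O: 37+30+22+16+25 = 130
O - L - S - K - X - O: 37+30+6+16+35 = 124
O - L - X - S - K - O: 37+19+22+6+25 = 109
O - L - K - S - X - O: 37+24+6+22+35 = 124
O - X - S - L - K - O: 35+22+30+24+25 = 136
O - X - L - S - K - O: 35+19+30+6+25 = 115
The minimum is 97.
One optimal route: O → S → K → X → L → O (or its reverse).

97 min — the shortest possible round trip.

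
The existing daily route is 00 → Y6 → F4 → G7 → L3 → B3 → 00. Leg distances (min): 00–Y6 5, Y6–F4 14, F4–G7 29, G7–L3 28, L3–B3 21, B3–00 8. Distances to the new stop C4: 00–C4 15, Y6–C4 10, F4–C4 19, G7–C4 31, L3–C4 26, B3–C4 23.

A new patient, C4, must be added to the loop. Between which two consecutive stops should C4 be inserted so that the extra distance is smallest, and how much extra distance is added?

Insertion cost between consecutive stops i–j is d(i,C4) + d(C4,j) − d(i,j):
  between 00 and Y6: 15 + 10 − 5 = 20
  between Y6 and F4: 10 + 19 − 14 = 15
  between F4 and G7: 19 + 31 − 29 = 21
  between G7 and L3: 31 + 26 − 28 = 29
  between L3 and B3: 26 + 23 − 21 = 28
  between B3 and 00: 23 + 15 − 8 = 30
Cheapest insertion is between Y6 and F4, adding 15.
New total = 105 + 15 = 120.

Minimum extra distance: 15 min, inserting C4 between Y6 and F4.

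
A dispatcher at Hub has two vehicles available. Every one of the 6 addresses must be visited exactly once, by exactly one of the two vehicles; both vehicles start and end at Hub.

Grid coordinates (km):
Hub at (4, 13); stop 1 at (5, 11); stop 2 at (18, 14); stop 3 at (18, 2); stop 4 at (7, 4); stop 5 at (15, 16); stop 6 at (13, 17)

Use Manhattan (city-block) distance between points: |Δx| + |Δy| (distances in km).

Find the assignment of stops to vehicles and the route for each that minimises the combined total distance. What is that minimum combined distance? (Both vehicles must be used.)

There are 2^5 − 1 = 31 ways to divide the 6 stops into two non-empty groups. For each, the best each vehicle can do is its own shortest tour through its group:
  {stop 1} + {stop 2, stop 3, stop 4, stop 5, stop 6}: 6 + 58 = 64
  {stop 2} + {stop 1, stop 3, stop 4, stop 5, stop 6}: 30 + 58 = 88
  {stop 1, stop 2} + {stop 3, stop 4, stop 5, stop 6}: 34 + 58 = 92
  {stop 3} + {stop 1, stop 2, stop 4, stop 5, stop 6}: 50 + 54 = 104
  {stop 1, stop 3} + {stop 2, stop 4, stop 5, stop 6}: 50 + 54 = 104
  {stop 2, stop 3} + {stop 1, stop 4, stop 5, stop 6}: 52 + 48 = 100
  … (31 splits in total)
Best: vehicle 1 Hub → stop 1 → Hub = 6; vehicle 2 Hub → stop 4 → stop 3 → stop 2 → stop 5 → stop 6 → Hub = 58; combined 64.

64 km — the smallest possible combined total.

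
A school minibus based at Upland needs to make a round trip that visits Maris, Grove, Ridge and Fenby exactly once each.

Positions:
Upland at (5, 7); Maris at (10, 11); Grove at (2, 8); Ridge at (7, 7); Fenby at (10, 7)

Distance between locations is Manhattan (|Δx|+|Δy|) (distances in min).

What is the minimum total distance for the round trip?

With 4 stops there are 4!/2 = 12 distinct round trips (a route and its reverse cost the same).
Upland→Maris→Grove→Ridge→Fenby→Upland: 9+11+6+3+5 = 34
Upland→Maris→Grove→Fenby→Ridge→Upland: 9+11+9+3+2 = 34
Upland→Maris→Ridge→Grove→Fenby→Upland: 9+7+6+9+5 = 36
Upland→Maris→Ridge→Fenby→Grove→Upland: 9+7+3+9+4 = 32
Upland→Maris→Fenby→Grove→Ridge→Upland: 9+4+9+6+2 = 30
Upland→Maris→Fenby→Ridge→Grove→Upland: 9+4+3+6+4 = 26
Upland→Grove→Maris→Ridge→Fenby→Upland: 4+11+7+3+5 = 30
Upland→Grove→Maris→Fenby→Ridge→Upland: 4+11+4+3+2 = 24
Upland→Grove→Ridge→Maris→Fenby→Upland: 4+6+7+4+5 = 26
Upland→Grove→Fenby→Maris→Ridge→Upland: 4+9+4+7+2 = 26
Upland→Ridge→Maris→Grove→Fenby→Upland: 2+7+11+9+5 = 34
Upland→Ridge→Grove→Maris→Fenby→Upland: 2+6+11+4+5 = 28
The minimum is 24.
One optimal route: Upland → Grove → Maris → Fenby → Ridge → Upland (or its reverse).

24 min — the shortest possible round trip.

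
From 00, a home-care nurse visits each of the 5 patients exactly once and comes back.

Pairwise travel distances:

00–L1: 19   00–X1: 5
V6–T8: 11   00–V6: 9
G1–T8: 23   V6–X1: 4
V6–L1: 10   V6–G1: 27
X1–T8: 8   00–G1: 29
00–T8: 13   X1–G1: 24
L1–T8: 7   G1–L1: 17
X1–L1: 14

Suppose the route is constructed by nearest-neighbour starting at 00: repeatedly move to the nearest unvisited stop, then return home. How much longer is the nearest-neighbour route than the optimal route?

Excess over optimum: 6.

From 00: X1=5, V6=9, T8=13, L1=19, G1=29 → choose X1 (5).
From X1: V6=4, T8=8, L1=14, G1=24 → choose V6 (4).
From V6: L1=10, T8=11, G1=27 → choose L1 (10).
From L1: T8=7, G1=17 → choose T8 (7).
From T8: G1=23 → choose G1 (23).
NN route 00 → X1 → V6 → L1 → T8 → G1 → 00 costs 78.
Optimal: 00 → V6 → L1 → G1 → T8 → X1 → 00 costs 72 (by enumerating all 60 distinct tours).
Excess = 78 − 72 = 6.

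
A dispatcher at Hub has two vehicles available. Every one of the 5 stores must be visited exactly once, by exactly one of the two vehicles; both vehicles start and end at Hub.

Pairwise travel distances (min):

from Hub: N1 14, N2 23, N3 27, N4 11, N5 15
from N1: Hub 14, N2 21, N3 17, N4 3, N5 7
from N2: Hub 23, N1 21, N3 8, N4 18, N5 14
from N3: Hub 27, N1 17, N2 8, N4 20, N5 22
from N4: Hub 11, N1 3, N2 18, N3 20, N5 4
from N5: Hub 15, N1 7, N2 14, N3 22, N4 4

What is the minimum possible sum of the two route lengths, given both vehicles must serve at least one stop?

90 min — the smallest possible combined total.

There are 2^4 − 1 = 15 ways to divide the 5 stops into two non-empty groups. For each, the best each vehicle can do is its own shortest tour through its group:
  {N1} + {N2, N3, N4, N5}: 28 + 64 = 92
  {N2} + {N1, N3, N4, N5}: 46 + 66 = 112
  {N1, N2} + {N3, N4, N5}: 58 + 64 = 122
  {N3} + {N1, N2, N4, N5}: 54 + 58 = 112
  {N1, N3} + {N2, N4, N5}: 58 + 52 = 110
  {N2, N3} + {N1, N4, N5}: 58 + 36 = 94
  … (15 splits in total)
  {N4} + {N1, N2, N3, N5}: 22 + 68 = 90  ← best
Best: vehicle 1 Hub → N4 → Hub = 22; vehicle 2 Hub → N1 → N3 → N2 → N5 → Hub = 68; combined 90.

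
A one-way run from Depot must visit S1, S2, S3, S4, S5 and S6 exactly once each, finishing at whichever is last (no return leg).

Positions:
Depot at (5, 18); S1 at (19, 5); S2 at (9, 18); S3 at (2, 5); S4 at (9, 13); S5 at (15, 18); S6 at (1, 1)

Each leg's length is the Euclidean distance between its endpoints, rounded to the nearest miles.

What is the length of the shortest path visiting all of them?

There are 6! = 720 possible orderings.
Depot - S1 - S2 - S3 - S4 - S5 - S6: 19+16+15+11+8+22 = 91
Depot - S1 - S2 - S3 - S4 - S6 - S5: 19+16+15+11+14+22 = 97
Depot - S1 - S2 - S3 - S5 - S4 - S6: 19+16+15+18+8+14 = 90
Depot - S1 - S2 - S3 - S5 - S6 - S4: 19+16+15+18+22+14 = 104
Depot - S1 - S2 - S3 - S6 - S4 - S5: 19+16+15+4+14+8 = 76
Depot - S1 - S2 - S3 - S6 - S5 - S4: 19+16+15+4+22+8 = 84
Depot - S1 - S2 - S4 - S3 - S5 - S6: 19+16+5+11+18+22 = 91
Depot - S1 - S2 - S4 - S3 - S6 - S5: 19+16+5+11+4+22 = 77
… (712 more)
Depot - S2 - S5 - S4 - S3 - S6 - S1: 4+6+8+11+4+18 = 51  ← best
The minimum is 51.
One shortest path: Depot → S2 → S5 → S4 → S3 → S6 → S1.

51 miles — the minimum one-way total.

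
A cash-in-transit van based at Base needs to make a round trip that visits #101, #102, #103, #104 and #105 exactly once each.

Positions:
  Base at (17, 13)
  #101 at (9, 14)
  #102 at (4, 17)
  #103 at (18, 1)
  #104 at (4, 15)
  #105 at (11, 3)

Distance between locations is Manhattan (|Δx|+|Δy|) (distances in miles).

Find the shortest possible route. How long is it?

Minimum total distance: 60 miles.

Base-#101-#102-#103-#104-#105-Base: 9+8+30+28+19+16 = 110
Base-#101-#102-#103-#105-#104-Base: 9+8+30+9+19+15 = 90
Base-#101-#102-#104-#103-#105-Base: 9+8+2+28+9+16 = 72
Base-#101-#102-#104-#105-#103-Base: 9+8+2+19+9+13 = 60
Base-#101-#102-#105-#103-#104-Base: 9+8+21+9+28+15 = 90
Base-#101-#102-#105-#104-#103-Base: 9+8+21+19+28+13 = 98
Base-#101-#103-#102-#104-#105-Base: 9+22+30+2+19+16 = 98
Base-#101-#103-#102-#105-#104-Base: 9+22+30+21+19+15 = 116
Base-#101-#103-#104-#102-#105-Base: 9+22+28+2+21+16 = 98
Base-#101-#103-#104-#105-#102-Base: 9+22+28+19+21+17 = 116
Base-#101-#103-#105-#102-#104-Base: 9+22+9+21+2+15 = 78
Base-#101-#103-#105-#104-#102-Base: 9+22+9+19+2+17 = 78
Base-#101-#104-#102-#103-#105-Base: 9+6+2+30+9+16 = 72
Base-#101-#104-#102-#105-#103-Base: 9+6+2+21+9+13 = 60
… (46 more)
The minimum is 60.
One optimal route: Base → #101 → #102 → #104 → #105 → #103 → Base (or its reverse).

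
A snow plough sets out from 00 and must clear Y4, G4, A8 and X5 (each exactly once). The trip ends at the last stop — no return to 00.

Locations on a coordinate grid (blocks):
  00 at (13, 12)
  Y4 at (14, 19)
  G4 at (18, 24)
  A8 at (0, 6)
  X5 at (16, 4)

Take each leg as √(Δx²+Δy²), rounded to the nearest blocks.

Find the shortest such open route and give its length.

49 blocks — the minimum one-way total.

There are 4! = 24 possible orderings.
00 → Y4 → G4 → A8 → X5: 7+6+25+16 = 54
00 → Y4 → G4 → X5 → A8: 7+6+20+16 = 49
00 → Y4 → A8 → G4 → X5: 7+19+25+20 = 71
00 → Y4 → A8 → X5 → G4: 7+19+16+20 = 62
00 → Y4 → X5 → G4 → A8: 7+15+20+25 = 67
00 → Y4 → X5 → A8 → G4: 7+15+16+25 = 63
00 → G4 → Y4 → A8 → X5: 13+6+19+16 = 54
00 → G4 → Y4 → X5 → A8: 13+6+15+16 = 50
00 → G4 → A8 → Y4 → X5: 13+25+19+15 = 72
00 → G4 → A8 → X5 → Y4: 13+25+16+15 = 69
00 → G4 → X5 → Y4 → A8: 13+20+15+19 = 67
00 → G4 → X5 → A8 → Y4: 13+20+16+19 = 68
00 → A8 → Y4 → G4 → X5: 14+19+6+20 = 59
00 → A8 → Y4 → X5 → G4: 14+19+15+20 = 68
… (10 more)
The minimum is 49.
One shortest path: 00 → Y4 → G4 → X5 → A8.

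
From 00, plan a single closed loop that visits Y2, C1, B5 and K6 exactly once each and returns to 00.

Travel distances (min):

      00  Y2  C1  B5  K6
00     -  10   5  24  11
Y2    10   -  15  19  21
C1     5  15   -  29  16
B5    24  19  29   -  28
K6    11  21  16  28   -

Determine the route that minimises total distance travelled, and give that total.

There are 12 distinct closed tours to check (reversals are equivalent).
00 - Y2 - C1 - B5 - K6 - 00: 10+15+29+28+11 = 93
00 - Y2 - C1 - K6 - B5 - 00: 10+15+16+28+24 = 93
00 - Y2 - B5 - C1 - K6 - 00: 10+19+29+16+11 = 85
00 - Y2 - B5 - K6 - C1 - 00: 10+19+28+16+5 = 78
00 - Y2 - K6 - C1 - B5 - 00: 10+21+16+29+24 = 100
00 - Y2 - K6 - B5 - C1 - 00: 10+21+28+29+5 = 93
00 - C1 - Y2 - B5 - K6 - 00: 5+15+19+28+11 = 78
00 - C1 - Y2 - K6 - B5 - 00: 5+15+21+28+24 = 93
00 - C1 - B5 - Y2 - K6 - 00: 5+29+19+21+11 = 85
00 - C1 - K6 - Y2 - B5 - 00: 5+16+21+19+24 = 85
00 - B5 - Y2 - C1 - K6 - 00: 24+19+15+16+11 = 85
00 - B5 - C1 - Y2 - K6 - 00: 24+29+15+21+11 = 100
The minimum is 78.
One optimal route: 00 → Y2 → B5 → K6 → C1 → 00 (or its reverse).

Minimum total distance: 78 min.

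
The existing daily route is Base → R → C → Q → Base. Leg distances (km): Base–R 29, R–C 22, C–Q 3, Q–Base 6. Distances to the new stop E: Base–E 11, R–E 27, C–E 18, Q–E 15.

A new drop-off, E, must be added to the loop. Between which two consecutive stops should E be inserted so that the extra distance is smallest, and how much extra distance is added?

Insertion cost between consecutive stops i–j is d(i,E) + d(E,j) − d(i,j):
  between Base and R: 11 + 27 − 29 = 9
  between R and C: 27 + 18 − 22 = 23
  between C and Q: 18 + 15 − 3 = 30
  between Q and Base: 15 + 11 − 6 = 20
Cheapest insertion is between Base and R, adding 9.
New total = 60 + 9 = 69.

Adding 9 km by placing E on the Base–R leg.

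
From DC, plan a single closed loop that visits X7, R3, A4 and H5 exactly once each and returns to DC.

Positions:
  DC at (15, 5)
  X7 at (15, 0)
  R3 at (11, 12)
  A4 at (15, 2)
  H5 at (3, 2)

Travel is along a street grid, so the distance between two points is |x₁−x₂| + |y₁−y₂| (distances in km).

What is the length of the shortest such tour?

DC→X7→R3→A4→H5→DC: 5+16+14+12+15 = 62
DC→X7→R3→H5→A4→DC: 5+16+18+12+3 = 54
DC→X7→A4→R3→H5→DC: 5+2+14+18+15 = 54
DC→X7→A4→H5→R3→DC: 5+2+12+18+11 = 48
DC→X7→H5→R3→A4→DC: 5+14+18+14+3 = 54
DC→X7→H5→A4→R3→DC: 5+14+12+14+11 = 56
DC→R3→X7→A4→H5→DC: 11+16+2+12+15 = 56
DC→R3→X7→H5→A4→DC: 11+16+14+12+3 = 56
DC→R3→A4→X7→H5→DC: 11+14+2+14+15 = 56
DC→R3→H5→X7→A4→DC: 11+18+14+2+3 = 48
DC→A4→X7→R3→H5→DC: 3+2+16+18+15 = 54
DC→A4→R3→X7→H5→DC: 3+14+16+14+15 = 62
The minimum is 48.
One optimal route: DC → X7 → A4 → H5 → R3 → DC (or its reverse).

Minimum total distance: 48 km.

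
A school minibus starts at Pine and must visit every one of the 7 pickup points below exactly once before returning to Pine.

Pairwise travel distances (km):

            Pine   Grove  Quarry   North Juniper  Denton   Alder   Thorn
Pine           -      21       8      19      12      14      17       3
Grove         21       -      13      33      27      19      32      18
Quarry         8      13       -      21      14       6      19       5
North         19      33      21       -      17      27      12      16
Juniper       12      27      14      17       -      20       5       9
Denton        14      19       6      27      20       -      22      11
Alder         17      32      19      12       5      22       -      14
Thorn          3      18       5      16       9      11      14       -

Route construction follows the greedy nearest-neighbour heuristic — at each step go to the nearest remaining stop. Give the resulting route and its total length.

Total distance 96 km via the nearest-neighbour route Pine → Thorn → Quarry → Denton → Grove → Juniper → Alder → North → Pine.

Pine → [Thorn:3 / Quarry:8 / Juniper:12 / Denton:14 / Alder:17 / North:19 / Grove:21] → Thorn (3)
Thorn → [Quarry:5 / Juniper:9 / Denton:11 / Alder:14 / North:16 / Grove:18] → Quarry (5)
Quarry → [Denton:6 / Grove:13 / Juniper:14 / Alder:19 / North:21] → Denton (6)
Denton → [Grove:19 / Juniper:20 / Alder:22 / North:27] → Grove (19)
Grove → [Juniper:27 / Alder:32 / North:33] → Juniper (27)
Juniper → [Alder:5 / North:17] → Alder (5)
Alder → [North:12] → North (12)
Return North→Pine: 19.
Total = 3 + 5 + 6 + 19 + 27 + 5 + 12 + 19 = 96.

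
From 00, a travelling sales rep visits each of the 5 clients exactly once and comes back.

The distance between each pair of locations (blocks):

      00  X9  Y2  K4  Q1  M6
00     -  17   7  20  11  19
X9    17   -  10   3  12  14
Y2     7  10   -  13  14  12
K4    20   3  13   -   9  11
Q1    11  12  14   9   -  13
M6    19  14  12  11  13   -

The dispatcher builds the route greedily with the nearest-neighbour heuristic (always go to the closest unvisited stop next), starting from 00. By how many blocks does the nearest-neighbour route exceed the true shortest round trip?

From 00: Y2=7, Q1=11, X9=17, M6=19, K4=20 → choose Y2 (7).
From Y2: X9=10, M6=12, K4=13, Q1=14 → choose X9 (10).
From X9: K4=3, Q1=12, M6=14 → choose K4 (3).
From K4: Q1=9, M6=11 → choose Q1 (9).
From Q1: M6=13 → choose M6 (13).
NN route 00 → Y2 → X9 → K4 → Q1 → M6 → 00 costs 61.
Optimal: 00 → Y2 → X9 → K4 → M6 → Q1 → 00 costs 55 (by enumerating all 60 distinct tours).
Excess = 61 − 55 = 6.

Excess over optimum: 6 blocks.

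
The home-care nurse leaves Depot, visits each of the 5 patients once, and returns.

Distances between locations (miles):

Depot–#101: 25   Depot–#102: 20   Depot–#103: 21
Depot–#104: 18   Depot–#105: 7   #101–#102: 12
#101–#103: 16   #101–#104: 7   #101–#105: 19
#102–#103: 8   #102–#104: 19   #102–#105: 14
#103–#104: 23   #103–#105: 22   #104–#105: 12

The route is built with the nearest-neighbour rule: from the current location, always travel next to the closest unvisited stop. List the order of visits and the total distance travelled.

67 miles along Depot → #105 → #104 → #101 → #102 → #103 → Depot.

Depot → [#105:7 / #104:18 / #102:20 / #103:21 / #101:25] → #105 (7)
#105 → [#104:12 / #102:14 / #101:19 / #103:22] → #104 (12)
#104 → [#101:7 / #102:19 / #103:23] → #101 (7)
#101 → [#102:12 / #103:16] → #102 (12)
#102 → [#103:8] → #103 (8)
Return #103→Depot: 21.
Total = 7 + 12 + 7 + 12 + 8 + 21 = 67.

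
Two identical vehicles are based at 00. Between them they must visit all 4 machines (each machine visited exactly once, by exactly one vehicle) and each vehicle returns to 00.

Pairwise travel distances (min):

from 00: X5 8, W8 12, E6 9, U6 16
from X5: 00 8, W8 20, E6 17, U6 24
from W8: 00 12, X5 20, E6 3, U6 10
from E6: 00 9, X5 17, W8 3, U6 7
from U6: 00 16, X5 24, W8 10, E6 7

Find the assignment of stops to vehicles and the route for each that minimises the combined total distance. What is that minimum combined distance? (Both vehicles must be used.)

54 min — the smallest possible combined total.

Try each way of splitting the stops between the two vehicles (each non-empty) and, for each split, find the best tour for each vehicle:
  {X5} + {W8, E6, U6}: 16 + 38 = 54
  {W8} + {X5, E6, U6}: 24 + 48 = 72
  {X5, W8} + {E6, U6}: 40 + 32 = 72
  {E6} + {X5, W8, U6}: 18 + 54 = 72
  {X5, E6} + {W8, U6}: 34 + 38 = 72
  {W8, E6} + {X5, U6}: 24 + 48 = 72
  … (7 splits in total)
Best: vehicle 1 00 → X5 → 00 = 16; vehicle 2 00 → W8 → E6 → U6 → 00 = 38; combined 54.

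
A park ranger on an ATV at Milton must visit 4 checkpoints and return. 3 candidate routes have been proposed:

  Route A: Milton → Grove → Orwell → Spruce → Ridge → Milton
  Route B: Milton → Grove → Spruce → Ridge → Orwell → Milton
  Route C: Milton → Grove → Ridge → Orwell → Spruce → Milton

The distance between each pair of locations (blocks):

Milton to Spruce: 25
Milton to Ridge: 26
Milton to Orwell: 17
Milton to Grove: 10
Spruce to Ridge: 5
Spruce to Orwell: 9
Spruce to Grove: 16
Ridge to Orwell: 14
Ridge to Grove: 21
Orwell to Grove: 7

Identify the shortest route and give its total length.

57 blocks — Route A is the shortest.

Route A: 10 + 7 + 9 + 5 + 26 = 57
Route B: 10 + 16 + 5 + 14 + 17 = 62
Route C: 10 + 21 + 14 + 9 + 25 = 79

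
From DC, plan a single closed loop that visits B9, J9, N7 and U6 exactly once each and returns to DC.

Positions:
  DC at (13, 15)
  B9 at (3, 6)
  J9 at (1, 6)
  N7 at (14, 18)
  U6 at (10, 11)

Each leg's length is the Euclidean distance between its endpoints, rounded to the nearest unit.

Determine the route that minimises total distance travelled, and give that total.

There are 12 distinct closed tours to check (reversals are equivalent).
DC - B9 - J9 - N7 - U6 - DC: 13+2+18+8+5 = 46
DC - B9 - J9 - U6 - N7 - DC: 13+2+10+8+3 = 36
DC - B9 - N7 - J9 - U6 - DC: 13+16+18+10+5 = 62
DC - B9 - N7 - U6 - J9 - DC: 13+16+8+10+15 = 62
DC - B9 - U6 - J9 - N7 - DC: 13+9+10+18+3 = 53
DC - B9 - U6 - N7 - J9 - DC: 13+9+8+18+15 = 63
DC - J9 - B9 - N7 - U6 - DC: 15+2+16+8+5 = 46
DC - J9 - B9 - U6 - N7 - DC: 15+2+9+8+3 = 37
DC - J9 - N7 - B9 - U6 - DC: 15+18+16+9+5 = 63
DC - J9 - U6 - B9 - N7 - DC: 15+10+9+16+3 = 53
DC - N7 - B9 - J9 - U6 - DC: 3+16+2+10+5 = 36
DC - N7 - J9 - B9 - U6 - DC: 3+18+2+9+5 = 37
The minimum is 36.
One optimal route: DC → B9 → J9 → U6 → N7 → DC (or its reverse).

36 — the shortest possible round trip.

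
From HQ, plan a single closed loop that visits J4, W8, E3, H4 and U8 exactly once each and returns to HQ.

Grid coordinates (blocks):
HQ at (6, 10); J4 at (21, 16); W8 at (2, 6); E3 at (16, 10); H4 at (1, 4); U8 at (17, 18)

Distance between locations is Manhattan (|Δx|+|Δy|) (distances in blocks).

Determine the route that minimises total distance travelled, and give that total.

Shortest round trip = 68 blocks.

With 5 stops there are 5!/2 = 60 distinct round trips (a route and its reverse cost the same).
HQ → J4 → W8 → E3 → H4 → U8 → HQ: 21+29+18+21+30+19 = 138
HQ → J4 → W8 → E3 → U8 → H4 → HQ: 21+29+18+9+30+11 = 118
HQ → J4 → W8 → H4 → E3 → U8 → HQ: 21+29+3+21+9+19 = 102
HQ → J4 → W8 → H4 → U8 → E3 → HQ: 21+29+3+30+9+10 = 102
HQ → J4 → W8 → U8 → E3 → H4 → HQ: 21+29+27+9+21+11 = 118
HQ → J4 → W8 → U8 → H4 → E3 → HQ: 21+29+27+30+21+10 = 138
HQ → J4 → E3 → W8 → H4 → U8 → HQ: 21+11+18+3+30+19 = 102
HQ → J4 → E3 → W8 → U8 → H4 → HQ: 21+11+18+27+30+11 = 118
HQ → J4 → E3 → H4 → W8 → U8 → HQ: 21+11+21+3+27+19 = 102
HQ → J4 → E3 → H4 → U8 → W8 → HQ: 21+11+21+30+27+8 = 118
HQ → J4 → E3 → U8 → W8 → H4 → HQ: 21+11+9+27+3+11 = 82
HQ → J4 → E3 → U8 → H4 → W8 → HQ: 21+11+9+30+3+8 = 82
HQ → J4 → H4 → W8 → E3 → U8 → HQ: 21+32+3+18+9+19 = 102
HQ → J4 → H4 → W8 → U8 → E3 → HQ: 21+32+3+27+9+10 = 102
… (46 more)
HQ → J4 → U8 → E3 → W8 → H4 → HQ: 21+6+9+18+3+11 = 68  ← best
The minimum is 68.
One optimal route: HQ → J4 → U8 → E3 → W8 → H4 → HQ (or its reverse).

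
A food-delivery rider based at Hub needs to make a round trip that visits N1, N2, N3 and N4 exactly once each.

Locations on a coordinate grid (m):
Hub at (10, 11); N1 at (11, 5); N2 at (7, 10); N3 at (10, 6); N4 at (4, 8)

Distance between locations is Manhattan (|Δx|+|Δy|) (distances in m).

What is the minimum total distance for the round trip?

Shortest round trip = 26 m.

With 4 stops there are 4!/2 = 12 distinct round trips (a route and its reverse cost the same).
Hub → N1 → N2 → N3 → N4 → Hub: 7+9+7+8+9 = 40
Hub → N1 → N2 → N4 → N3 → Hub: 7+9+5+8+5 = 34
Hub → N1 → N3 → N2 → N4 → Hub: 7+2+7+5+9 = 30
Hub → N1 → N3 → N4 → N2 → Hub: 7+2+8+5+4 = 26
Hub → N1 → N4 → N2 → N3 → Hub: 7+10+5+7+5 = 34
Hub → N1 → N4 → N3 → N2 → Hub: 7+10+8+7+4 = 36
Hub → N2 → N1 → N3 → N4 → Hub: 4+9+2+8+9 = 32
Hub → N2 → N1 → N4 → N3 → Hub: 4+9+10+8+5 = 36
Hub → N2 → N3 → N1 → N4 → Hub: 4+7+2+10+9 = 32
Hub → N2 → N4 → N1 → N3 → Hub: 4+5+10+2+5 = 26
Hub → N3 → N1 → N2 → N4 → Hub: 5+2+9+5+9 = 30
Hub → N3 → N2 → N1 → N4 → Hub: 5+7+9+10+9 = 40
The minimum is 26.
One optimal route: Hub → N1 → N3 → N4 → N2 → Hub (or its reverse).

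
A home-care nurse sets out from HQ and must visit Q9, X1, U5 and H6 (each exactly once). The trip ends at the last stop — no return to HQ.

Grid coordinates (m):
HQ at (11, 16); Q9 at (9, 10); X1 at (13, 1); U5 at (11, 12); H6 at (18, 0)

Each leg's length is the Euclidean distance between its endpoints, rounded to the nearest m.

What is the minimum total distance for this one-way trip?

There are 4! = 24 possible orderings.
HQ → Q9 → X1 → U5 → H6: 6+10+11+14 = 41
HQ → Q9 → X1 → H6 → U5: 6+10+5+14 = 35
HQ → Q9 → U5 → X1 → H6: 6+3+11+5 = 25
HQ → Q9 → U5 → H6 → X1: 6+3+14+5 = 28
HQ → Q9 → H6 → X1 → U5: 6+13+5+11 = 35
HQ → Q9 → H6 → U5 → X1: 6+13+14+11 = 44
HQ → X1 → Q9 → U5 → H6: 15+10+3+14 = 42
HQ → X1 → Q9 → H6 → U5: 15+10+13+14 = 52
HQ → X1 → U5 → Q9 → H6: 15+11+3+13 = 42
HQ → X1 → U5 → H6 → Q9: 15+11+14+13 = 53
HQ → X1 → H6 → Q9 → U5: 15+5+13+3 = 36
HQ → X1 → H6 → U5 → Q9: 15+5+14+3 = 37
HQ → U5 → Q9 → X1 → H6: 4+3+10+5 = 22
HQ → U5 → Q9 → H6 → X1: 4+3+13+5 = 25
… (10 more)
The minimum is 22.
One shortest path: HQ → U5 → Q9 → X1 → H6.

Shortest open route: 22 m.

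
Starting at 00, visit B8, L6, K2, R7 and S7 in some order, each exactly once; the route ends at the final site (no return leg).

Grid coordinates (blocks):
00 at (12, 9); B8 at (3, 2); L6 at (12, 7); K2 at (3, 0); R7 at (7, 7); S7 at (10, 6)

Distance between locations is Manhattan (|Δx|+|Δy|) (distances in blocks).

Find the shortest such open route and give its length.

There are 5! = 120 possible orderings.
00 - B8 - L6 - K2 - R7 - S7: 16+14+16+11+4 = 61
00 - B8 - L6 - K2 - S7 - R7: 16+14+16+13+4 = 63
00 - B8 - L6 - R7 - K2 - S7: 16+14+5+11+13 = 59
00 - B8 - L6 - R7 - S7 - K2: 16+14+5+4+13 = 52
00 - B8 - L6 - S7 - K2 - R7: 16+14+3+13+11 = 57
00 - B8 - L6 - S7 - R7 - K2: 16+14+3+4+11 = 48
00 - B8 - K2 - L6 - R7 - S7: 16+2+16+5+4 = 43
00 - B8 - K2 - L6 - S7 - R7: 16+2+16+3+4 = 41
00 - B8 - K2 - R7 - L6 - S7: 16+2+11+5+3 = 37
00 - B8 - K2 - R7 - S7 - L6: 16+2+11+4+3 = 36
00 - B8 - K2 - S7 - L6 - R7: 16+2+13+3+5 = 39
00 - B8 - K2 - S7 - R7 - L6: 16+2+13+4+5 = 40
00 - B8 - R7 - L6 - K2 - S7: 16+9+5+16+13 = 59
00 - B8 - R7 - L6 - S7 - K2: 16+9+5+3+13 = 46
… (106 more)
00 - L6 - S7 - R7 - B8 - K2: 2+3+4+9+2 = 20  ← best
The minimum is 20.
One shortest path: 00 → L6 → S7 → R7 → B8 → K2.

20 blocks — the minimum one-way total.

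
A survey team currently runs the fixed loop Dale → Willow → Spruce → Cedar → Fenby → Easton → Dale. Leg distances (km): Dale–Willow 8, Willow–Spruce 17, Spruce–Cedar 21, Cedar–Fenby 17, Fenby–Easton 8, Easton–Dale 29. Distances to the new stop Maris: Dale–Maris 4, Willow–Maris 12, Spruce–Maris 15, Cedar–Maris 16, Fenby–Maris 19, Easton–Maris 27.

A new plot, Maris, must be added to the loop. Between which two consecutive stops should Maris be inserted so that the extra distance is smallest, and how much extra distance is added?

Minimum extra distance: 2 km, inserting Maris between Easton and Dale.

Insertion cost between consecutive stops i–j is d(i,Maris) + d(Maris,j) − d(i,j):
  between Dale and Willow: 4 + 12 − 8 = 8
  between Willow and Spruce: 12 + 15 − 17 = 10
  between Spruce and Cedar: 15 + 16 − 21 = 10
  between Cedar and Fenby: 16 + 19 − 17 = 18
  between Fenby and Easton: 19 + 27 − 8 = 38
  between Easton and Dale: 27 + 4 − 29 = 2
Cheapest insertion is between Easton and Dale, adding 2.
New total = 100 + 2 = 102.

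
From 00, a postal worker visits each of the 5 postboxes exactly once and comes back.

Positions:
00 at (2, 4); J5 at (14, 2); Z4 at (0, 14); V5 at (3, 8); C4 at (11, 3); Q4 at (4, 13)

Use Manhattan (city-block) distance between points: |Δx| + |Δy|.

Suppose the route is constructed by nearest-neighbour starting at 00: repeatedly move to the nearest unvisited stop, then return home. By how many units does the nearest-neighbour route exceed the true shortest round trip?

The nearest-neighbour route is 2 longer than optimal.

From 00: V5=5, C4=10, Q4=11, Z4=12, J5=14 → choose V5 (5).
From V5: Q4=6, Z4=9, C4=13, J5=17 → choose Q4 (6).
From Q4: Z4=5, C4=17, J5=21 → choose Z4 (5).
From Z4: C4=22, J5=26 → choose C4 (22).
From C4: J5=4 → choose J5 (4).
NN route 00 → V5 → Q4 → Z4 → C4 → J5 → 00 costs 56.
Optimal: 00 → J5 → C4 → V5 → Q4 → Z4 → 00 costs 54 (by enumerating all 60 distinct tours).
Excess = 56 − 54 = 2.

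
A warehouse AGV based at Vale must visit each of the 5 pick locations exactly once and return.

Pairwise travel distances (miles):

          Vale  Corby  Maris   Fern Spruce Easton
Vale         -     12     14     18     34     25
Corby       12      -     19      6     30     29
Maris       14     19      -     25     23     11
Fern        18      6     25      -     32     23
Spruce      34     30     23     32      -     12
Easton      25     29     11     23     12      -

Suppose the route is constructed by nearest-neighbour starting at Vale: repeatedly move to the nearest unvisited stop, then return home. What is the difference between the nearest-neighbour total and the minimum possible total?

From Vale: Corby=12, Maris=14, Fern=18, Easton=25, Spruce=34 → choose Corby (12).
From Corby: Fern=6, Maris=19, Easton=29, Spruce=30 → choose Fern (6).
From Fern: Easton=23, Maris=25, Spruce=32 → choose Easton (23).
From Easton: Maris=11, Spruce=12 → choose Maris (11).
From Maris: Spruce=23 → choose Spruce (23).
NN route Vale → Corby → Fern → Easton → Maris → Spruce → Vale costs 109.
Optimal: Vale → Corby → Fern → Spruce → Easton → Maris → Vale costs 87 (by enumerating all 60 distinct tours).
Excess = 109 − 87 = 22.

Excess over optimum: 22 miles.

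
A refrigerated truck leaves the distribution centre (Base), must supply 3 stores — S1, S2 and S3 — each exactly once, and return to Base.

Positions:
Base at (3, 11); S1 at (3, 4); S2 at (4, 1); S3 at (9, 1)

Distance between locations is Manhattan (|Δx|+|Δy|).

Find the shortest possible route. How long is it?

Shortest round trip = 32.

With 3 stops there are 3!/2 = 3 distinct round trips (a route and its reverse cost the same).
Base - S1 - S2 - S3 - Base: 7+4+5+16 = 32
Base - S1 - S3 - S2 - Base: 7+9+5+11 = 32
Base - S2 - S1 - S3 - Base: 11+4+9+16 = 40
The minimum is 32.
One optimal route: Base → S1 → S2 → S3 → Base (or its reverse).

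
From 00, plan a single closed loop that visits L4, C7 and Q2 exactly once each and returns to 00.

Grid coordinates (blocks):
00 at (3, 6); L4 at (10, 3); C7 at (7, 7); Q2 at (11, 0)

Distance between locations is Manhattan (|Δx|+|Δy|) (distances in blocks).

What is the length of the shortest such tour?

There are 3 distinct closed tours to check (reversals are equivalent).
00→L4→C7→Q2→00: 10+7+11+14 = 42
00→L4→Q2→C7→00: 10+4+11+5 = 30
00→C7→L4→Q2→00: 5+7+4+14 = 30
The minimum is 30.
One optimal route: 00 → L4 → Q2 → C7 → 00 (or its reverse).

30 blocks — the shortest possible round trip.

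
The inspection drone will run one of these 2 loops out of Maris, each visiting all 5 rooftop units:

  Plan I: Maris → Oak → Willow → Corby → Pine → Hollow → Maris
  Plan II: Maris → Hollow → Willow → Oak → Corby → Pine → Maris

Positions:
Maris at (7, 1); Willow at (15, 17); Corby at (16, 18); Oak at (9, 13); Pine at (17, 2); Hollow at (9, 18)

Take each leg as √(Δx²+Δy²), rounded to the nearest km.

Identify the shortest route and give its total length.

Plan I: 12 + 7 + 1 + 16 + 18 + 17 = 71
Plan II: 17 + 6 + 7 + 9 + 16 + 10 = 65

65 km — Plan II is the shortest.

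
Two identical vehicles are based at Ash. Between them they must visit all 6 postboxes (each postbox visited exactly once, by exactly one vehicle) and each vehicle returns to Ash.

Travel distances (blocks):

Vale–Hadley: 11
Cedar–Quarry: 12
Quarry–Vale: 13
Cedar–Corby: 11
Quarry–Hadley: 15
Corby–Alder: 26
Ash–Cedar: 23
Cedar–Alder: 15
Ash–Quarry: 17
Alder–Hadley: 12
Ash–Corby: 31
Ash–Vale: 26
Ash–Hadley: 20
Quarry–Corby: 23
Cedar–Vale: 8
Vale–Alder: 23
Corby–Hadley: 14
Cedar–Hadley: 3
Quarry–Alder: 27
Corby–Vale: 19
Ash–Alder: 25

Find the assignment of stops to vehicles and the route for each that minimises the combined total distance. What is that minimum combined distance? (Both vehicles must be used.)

Try each way of splitting the stops between the two vehicles (each non-empty) and, for each split, find the best tour for each vehicle:
  {Cedar} + {Quarry, Corby, Vale, Alder, Hadley}: 46 + 100 = 146
  {Quarry} + {Cedar, Corby, Vale, Alder, Hadley}: 34 + 96 = 130
  {Cedar, Quarry} + {Corby, Vale, Alder, Hadley}: 52 + 96 = 148
  {Corby} + {Cedar, Quarry, Vale, Alder, Hadley}: 62 + 78 = 140
  {Cedar, Corby} + {Quarry, Vale, Alder, Hadley}: 65 + 78 = 143
  {Quarry, Corby} + {Cedar, Vale, Alder, Hadley}: 71 + 74 = 145
  … (31 splits in total)
Best: vehicle 1 Ash → Quarry → Ash = 34; vehicle 2 Ash → Vale → Cedar → Corby → Hadley → Alder → Ash = 96; combined 130.

130 blocks — the smallest possible combined total.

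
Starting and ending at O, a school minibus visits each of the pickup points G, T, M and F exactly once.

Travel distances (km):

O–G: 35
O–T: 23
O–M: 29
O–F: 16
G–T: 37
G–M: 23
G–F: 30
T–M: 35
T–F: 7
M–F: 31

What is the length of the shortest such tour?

Minimum total distance: 112 km.

O - G - T - M - F - O: 35+37+35+31+16 = 154
O - G - T - F - M - O: 35+37+7+31+29 = 139
O - G - M - T - F - O: 35+23+35+7+16 = 116
O - G - M - F - T - O: 35+23+31+7+23 = 119
O - G - F - T - M - O: 35+30+7+35+29 = 136
O - G - F - M - T - O: 35+30+31+35+23 = 154
O - T - G - M - F - O: 23+37+23+31+16 = 130
O - T - G - F - M - O: 23+37+30+31+29 = 150
O - T - M - G - F - O: 23+35+23+30+16 = 127
O - T - F - G - M - O: 23+7+30+23+29 = 112
O - M - G - T - F - O: 29+23+37+7+16 = 112
O - M - T - G - F - O: 29+35+37+30+16 = 147
The minimum is 112.
One optimal route: O → T → F → G → M → O (or its reverse).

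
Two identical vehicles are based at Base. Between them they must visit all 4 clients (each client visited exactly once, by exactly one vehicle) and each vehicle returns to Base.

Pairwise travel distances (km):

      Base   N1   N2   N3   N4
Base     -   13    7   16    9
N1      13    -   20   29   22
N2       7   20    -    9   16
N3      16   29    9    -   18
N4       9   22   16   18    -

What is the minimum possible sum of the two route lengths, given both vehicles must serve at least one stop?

Check every non-empty split of the stops between the two vehicles; for each half take its own optimal tour:
  {N1} + {N2, N3, N4}: 26 + 43 = 69
  {N2} + {N1, N3, N4}: 14 + 69 = 83
  {N1, N2} + {N3, N4}: 40 + 43 = 83
  {N3} + {N1, N2, N4}: 32 + 58 = 90
  {N1, N3} + {N2, N4}: 58 + 32 = 90
  {N2, N3} + {N1, N4}: 32 + 44 = 76
  … (7 splits in total)
Best: vehicle 1 Base → N1 → Base = 26; vehicle 2 Base → N2 → N3 → N4 → Base = 43; combined 69.

69 km — the smallest possible combined total.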